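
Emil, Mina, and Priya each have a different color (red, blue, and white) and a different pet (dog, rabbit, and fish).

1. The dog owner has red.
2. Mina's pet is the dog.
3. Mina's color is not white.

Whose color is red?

Mina

With clues 1–2, Emil and Priya are impossible for the one with color red.
That leaves Mina.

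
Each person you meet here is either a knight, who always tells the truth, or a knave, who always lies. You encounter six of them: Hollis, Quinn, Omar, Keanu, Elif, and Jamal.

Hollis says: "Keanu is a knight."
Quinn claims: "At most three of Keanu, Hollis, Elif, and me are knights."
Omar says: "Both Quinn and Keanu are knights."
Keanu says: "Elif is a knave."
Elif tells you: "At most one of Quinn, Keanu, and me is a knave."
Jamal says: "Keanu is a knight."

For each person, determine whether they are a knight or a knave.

Hollis: knave, Quinn: knight, Omar: knave, Keanu: knave, Elif: knight, Jamal: knave

Consider Hollis. Suppose Hollis is a knight.
Then no assignment of the remaining roles makes every statement match its speaker's type — contradiction.
So Hollis is a knave.
With that fixed, Quinn's statement is true, so Quinn is a knight.
Consider Omar. Suppose Omar is a knight.
Then no assignment of the remaining roles makes every statement match its speaker's type — contradiction.
So Omar is a knave.
Consider Keanu. Suppose Keanu is a knight.
Then Hollis's statement comes out true, contradicting Hollis being a knave.
So Keanu is a knave.
With that fixed, Jamal's statement is false, so Jamal is a knave.
Consider Elif. Suppose Elif is a knave.
Then Keanu's statement comes out true, contradicting Keanu being a knave.
So Elif is a knight.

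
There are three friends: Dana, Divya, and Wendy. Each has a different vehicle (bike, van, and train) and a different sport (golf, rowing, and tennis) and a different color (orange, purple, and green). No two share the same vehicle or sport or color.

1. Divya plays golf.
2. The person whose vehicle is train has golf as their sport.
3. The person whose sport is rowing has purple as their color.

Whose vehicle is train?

With clues 1–2, Dana and Wendy are impossible for the one with vehicle train.
That leaves Divya.

Divya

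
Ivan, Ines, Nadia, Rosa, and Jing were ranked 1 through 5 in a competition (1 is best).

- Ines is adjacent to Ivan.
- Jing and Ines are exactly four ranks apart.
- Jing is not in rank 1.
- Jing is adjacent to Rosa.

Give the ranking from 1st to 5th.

Ines, Ivan, Nadia, Rosa, Jing

From clues 1–2: Ivan is in {2,4}.
From clues 1–3: Ines → rank 1, Ivan → rank 2, Jing → rank 5.
From clues 1–4: Nadia → rank 3, Rosa → rank 4.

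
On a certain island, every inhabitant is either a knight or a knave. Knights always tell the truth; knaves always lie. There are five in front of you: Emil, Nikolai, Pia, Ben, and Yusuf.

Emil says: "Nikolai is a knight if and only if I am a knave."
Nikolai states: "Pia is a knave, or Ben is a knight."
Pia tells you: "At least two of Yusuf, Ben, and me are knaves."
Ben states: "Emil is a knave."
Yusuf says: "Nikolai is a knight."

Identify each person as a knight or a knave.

Consider Emil. Suppose Emil is a knave.
Then no assignment of the remaining roles makes every statement match its speaker's type — contradiction.
So Emil is a knight.
With that fixed, Ben's statement is false, so Ben is a knave.
Consider Nikolai. Suppose Nikolai is a knight.
Then Emil's statement comes out false, contradicting Emil being a knight.
So Nikolai is a knave.
With that fixed, Yusuf's statement is false, so Yusuf is a knave.
With that fixed, Pia's statement is true, so Pia is a knight.

Emil: knight, Nikolai: knave, Pia: knight, Ben: knave, Yusuf: knave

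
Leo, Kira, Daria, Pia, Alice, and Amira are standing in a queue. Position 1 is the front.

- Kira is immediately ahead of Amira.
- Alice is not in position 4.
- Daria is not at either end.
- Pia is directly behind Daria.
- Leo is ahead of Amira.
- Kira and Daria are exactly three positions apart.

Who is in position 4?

Leo

With clues 1–2, Alice is ruled out for position 4.
With clues 1–6, Amira, Daria, Kira, and Pia are ruled out for position 4.
So position 4 is Leo.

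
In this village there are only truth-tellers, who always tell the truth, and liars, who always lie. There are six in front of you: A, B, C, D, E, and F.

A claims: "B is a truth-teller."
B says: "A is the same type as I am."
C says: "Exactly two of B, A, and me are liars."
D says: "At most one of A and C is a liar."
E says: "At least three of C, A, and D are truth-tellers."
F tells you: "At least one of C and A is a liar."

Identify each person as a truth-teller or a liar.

A: truth-teller, B: truth-teller, C: liar, D: truth-teller, E: liar, F: truth-teller

Consider A. Suppose A is a liar.
Then whichever role B has, B's statement has the wrong truth value — contradiction.
So A is a truth-teller.
With that fixed, D's statement is true, so D is a truth-teller.
Consider B. Suppose B is a liar.
Then A's statement comes out false, contradicting A being a truth-teller.
So B is a truth-teller.
With that fixed, C's statement is false, so C is a liar.
With that fixed, E's statement is false, so E is a liar.
With that fixed, F's statement is true, so F is a truth-teller.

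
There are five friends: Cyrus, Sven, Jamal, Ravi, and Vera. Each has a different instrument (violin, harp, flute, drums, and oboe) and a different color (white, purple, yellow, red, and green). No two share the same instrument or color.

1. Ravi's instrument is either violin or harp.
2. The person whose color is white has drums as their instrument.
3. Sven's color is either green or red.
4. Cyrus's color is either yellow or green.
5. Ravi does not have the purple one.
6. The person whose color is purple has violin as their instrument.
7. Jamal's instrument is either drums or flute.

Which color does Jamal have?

With clues 1–5, green, red, and yellow are impossible for Jamal's color.
With clues 1–7, purple is impossible for Jamal's color.
That leaves white.

white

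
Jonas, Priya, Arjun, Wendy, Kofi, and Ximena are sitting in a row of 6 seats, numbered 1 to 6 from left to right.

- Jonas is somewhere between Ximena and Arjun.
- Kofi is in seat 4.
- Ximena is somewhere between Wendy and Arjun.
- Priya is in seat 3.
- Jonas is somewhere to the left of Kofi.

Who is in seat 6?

Wendy

With clue 1, Jonas is ruled out for seat 6.
With clues 1–2, Kofi is ruled out for seat 6.
With clues 1–3, Ximena is ruled out for seat 6.
With clues 1–4, Priya is ruled out for seat 6.
With clues 1–5, Arjun is ruled out for seat 6.
So seat 6 is Wendy.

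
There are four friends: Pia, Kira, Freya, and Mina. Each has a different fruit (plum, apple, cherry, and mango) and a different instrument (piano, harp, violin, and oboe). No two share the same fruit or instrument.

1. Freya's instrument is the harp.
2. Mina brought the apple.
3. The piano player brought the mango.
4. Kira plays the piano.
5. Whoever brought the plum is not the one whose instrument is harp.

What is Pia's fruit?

plum

With clues 1–2, apple is impossible for Pia's fruit.
With clues 1–4, mango is impossible for Pia's fruit.
With clues 1–5, cherry is impossible for Pia's fruit.
That leaves plum.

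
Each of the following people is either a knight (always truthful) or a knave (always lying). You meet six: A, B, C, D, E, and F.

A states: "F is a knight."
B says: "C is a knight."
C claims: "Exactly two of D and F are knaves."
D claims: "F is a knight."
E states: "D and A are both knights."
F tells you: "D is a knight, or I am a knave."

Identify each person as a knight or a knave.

Consider A. Suppose A is a knave.
Then no assignment of the remaining roles makes every statement match its speaker's type — contradiction.
So A is a knight.
Consider B. Suppose B is a knight.
Then no assignment of the remaining roles makes every statement match its speaker's type — contradiction.
So B is a knave.
Consider C. Suppose C is a knight.
Then B's statement comes out true, contradicting B being a knave.
So C is a knave.
Consider D. Suppose D is a knave.
Then whichever role F has, F's statement has the wrong truth value — contradiction.
So D is a knight.
With that fixed, E's statement is true, so E is a knight.
With that fixed, F's statement is true, so F is a knight.

A: knight, B: knave, C: knave, D: knight, E: knight, F: knight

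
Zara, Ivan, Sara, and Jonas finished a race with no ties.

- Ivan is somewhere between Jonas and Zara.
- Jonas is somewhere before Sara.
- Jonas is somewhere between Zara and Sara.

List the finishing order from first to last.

Zara, Ivan, Jonas, Sara

From clue 1: Ivan is in {2,3}.
From clues 1–3: Zara → place 1, Ivan → place 2, Jonas → place 3, Sara → place 4.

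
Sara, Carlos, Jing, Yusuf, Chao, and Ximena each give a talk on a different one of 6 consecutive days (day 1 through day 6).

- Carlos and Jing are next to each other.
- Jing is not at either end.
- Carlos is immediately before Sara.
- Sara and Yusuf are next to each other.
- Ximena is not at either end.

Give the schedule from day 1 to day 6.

From clues 1–2: Jing is in {2,3,4,5}.
From clues 1–3: Sara is in {4,5,6}.
From clues 1–4: Sara is in {4,5}.
From clues 1–5: Chao → day 1, Ximena → day 2, Jing → day 3, Carlos → day 4, Sara → day 5, Yusuf → day 6.

Chao, Ximena, Jing, Carlos, Sara, Yusuf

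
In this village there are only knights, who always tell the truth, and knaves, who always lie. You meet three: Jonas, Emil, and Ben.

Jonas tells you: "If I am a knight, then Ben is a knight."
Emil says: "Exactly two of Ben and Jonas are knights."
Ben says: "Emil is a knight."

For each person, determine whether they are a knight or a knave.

Consider Jonas. Suppose Jonas is a knave.
Then Jonas's own statement would have to be false, but it can't be — contradiction.
So Jonas is a knight.
Consider Emil. Suppose Emil is a knave.
Then no assignment of the remaining roles makes every statement match its speaker's type — contradiction.
So Emil is a knight.
With that fixed, Ben's statement is true, so Ben is a knight.

Jonas: knight, Emil: knight, Ben: knight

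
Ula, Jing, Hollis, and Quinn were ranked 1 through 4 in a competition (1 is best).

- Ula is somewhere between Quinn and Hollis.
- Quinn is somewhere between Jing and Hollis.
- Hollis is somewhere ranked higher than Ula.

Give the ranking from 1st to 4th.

Hollis, Ula, Quinn, Jing

From clue 1: Ula is in {2,3}.
From clues 1–3: Hollis → rank 1, Ula → rank 2, Quinn → rank 3, Jing → rank 4.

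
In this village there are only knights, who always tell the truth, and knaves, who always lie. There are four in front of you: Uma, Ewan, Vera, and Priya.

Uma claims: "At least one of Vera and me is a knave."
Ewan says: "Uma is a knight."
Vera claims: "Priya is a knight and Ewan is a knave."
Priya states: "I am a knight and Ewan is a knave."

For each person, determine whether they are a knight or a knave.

Consider Uma. Suppose Uma is a knave.
Then Uma's own statement would have to be false, but it can't be — contradiction.
So Uma is a knight.
With that fixed, Ewan's statement is true, so Ewan is a knight.
With that fixed, Vera's statement is false, so Vera is a knave.
With that fixed, Priya's statement is false, so Priya is a knave.

Uma: knight, Ewan: knight, Vera: knave, Priya: knave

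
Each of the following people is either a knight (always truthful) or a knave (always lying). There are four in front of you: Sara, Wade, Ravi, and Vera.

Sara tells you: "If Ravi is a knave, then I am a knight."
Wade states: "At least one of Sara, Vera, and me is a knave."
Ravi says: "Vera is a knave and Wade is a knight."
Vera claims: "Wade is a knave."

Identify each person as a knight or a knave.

Sara: knight, Wade: knight, Ravi: knight, Vera: knave

Consider Sara. Suppose Sara is a knave.
Then no assignment of the remaining roles makes every statement match its speaker's type — contradiction.
So Sara is a knight.
Consider Wade. Suppose Wade is a knave.
Then Wade's own statement would have to be false, but it can't be — contradiction.
So Wade is a knight.
With that fixed, Vera's statement is false, so Vera is a knave.
With that fixed, Ravi's statement is true, so Ravi is a knight.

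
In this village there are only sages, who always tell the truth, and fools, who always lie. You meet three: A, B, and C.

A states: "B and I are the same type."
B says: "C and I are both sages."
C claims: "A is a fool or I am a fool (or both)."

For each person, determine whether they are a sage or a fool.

A: fool, B: sage, C: sage

Consider A. Suppose A is a sage.
Then whichever role C has, C's statement has the wrong truth value — contradiction.
So A is a fool.
With that fixed, C's statement is true, so C is a sage.
Consider B. Suppose B is a fool.
Then A's statement comes out true, contradicting A being a fool.
So B is a sage.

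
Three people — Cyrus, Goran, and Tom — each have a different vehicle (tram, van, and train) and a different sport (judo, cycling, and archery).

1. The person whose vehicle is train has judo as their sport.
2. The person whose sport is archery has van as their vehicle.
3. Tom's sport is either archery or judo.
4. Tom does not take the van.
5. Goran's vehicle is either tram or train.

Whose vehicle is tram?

Goran

With clues 1–3, Tom is impossible for the one with vehicle tram.
With clues 1–5, Cyrus is impossible for the one with vehicle tram.
That leaves Goran.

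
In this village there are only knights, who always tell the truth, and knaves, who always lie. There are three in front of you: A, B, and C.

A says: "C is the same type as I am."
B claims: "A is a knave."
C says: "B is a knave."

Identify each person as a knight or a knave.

A: knight, B: knave, C: knight

Consider A. Suppose A is a knave.
Then no assignment of the remaining roles makes every statement match its speaker's type — contradiction.
So A is a knight.
With that fixed, B's statement is false, so B is a knave.
With that fixed, C's statement is true, so C is a knight.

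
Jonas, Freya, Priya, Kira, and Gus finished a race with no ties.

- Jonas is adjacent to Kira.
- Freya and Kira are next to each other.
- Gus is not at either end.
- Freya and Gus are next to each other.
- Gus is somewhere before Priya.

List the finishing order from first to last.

From clues 1–2: Kira is in {2,3,4}.
From clues 1–3: Priya is in {1,5}.
From clues 1–4: Freya → place 3.
From clues 1–5: Jonas → place 1, Kira → place 2, Gus → place 4, Priya → place 5.

Jonas, Kira, Freya, Gus, Priya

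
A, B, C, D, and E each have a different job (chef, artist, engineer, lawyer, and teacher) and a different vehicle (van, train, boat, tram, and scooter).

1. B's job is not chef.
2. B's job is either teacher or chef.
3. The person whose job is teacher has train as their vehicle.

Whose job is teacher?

With clues 1–2, A, C, D, and E are impossible for the one with job teacher.
That leaves B.

B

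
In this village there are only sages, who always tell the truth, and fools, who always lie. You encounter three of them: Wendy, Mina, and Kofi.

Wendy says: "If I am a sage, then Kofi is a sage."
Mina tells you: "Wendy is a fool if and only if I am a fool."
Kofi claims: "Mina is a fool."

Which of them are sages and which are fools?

Consider Wendy. Suppose Wendy is a fool.
Then Wendy's own statement would have to be false, but it can't be — contradiction.
So Wendy is a sage.
Consider Mina. Suppose Mina is a sage.
Then no assignment of the remaining roles makes every statement match its speaker's type — contradiction.
So Mina is a fool.
With that fixed, Kofi's statement is true, so Kofi is a sage.

Wendy: sage, Mina: fool, Kofi: sage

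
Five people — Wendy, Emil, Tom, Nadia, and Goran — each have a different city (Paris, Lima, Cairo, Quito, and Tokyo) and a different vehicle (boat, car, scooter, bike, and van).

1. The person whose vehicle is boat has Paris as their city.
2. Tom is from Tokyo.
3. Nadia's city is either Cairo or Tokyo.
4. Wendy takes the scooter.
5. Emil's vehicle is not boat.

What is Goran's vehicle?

boat

With clues 1–4, scooter is impossible for Goran's vehicle.
With clues 1–5, bike, car, and van are impossible for Goran's vehicle.
That leaves boat.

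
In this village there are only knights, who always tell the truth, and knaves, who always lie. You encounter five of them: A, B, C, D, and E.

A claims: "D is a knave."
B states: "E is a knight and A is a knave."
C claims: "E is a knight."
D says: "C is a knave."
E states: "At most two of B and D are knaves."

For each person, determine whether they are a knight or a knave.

A: knight, B: knave, C: knight, D: knave, E: knight

Regardless of anyone's role, E's statement is true, so E is a knight.
With that fixed, C's statement is true, so C is a knight.
With that fixed, D's statement is false, so D is a knave.
With that fixed, A's statement is true, so A is a knight.
With that fixed, B's statement is false, so B is a knave.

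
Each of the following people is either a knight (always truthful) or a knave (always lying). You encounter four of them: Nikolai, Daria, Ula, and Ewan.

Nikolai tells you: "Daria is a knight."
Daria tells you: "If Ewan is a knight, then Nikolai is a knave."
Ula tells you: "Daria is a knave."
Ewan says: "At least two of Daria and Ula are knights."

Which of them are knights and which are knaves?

Consider Nikolai. Suppose Nikolai is a knave.
Then no assignment of the remaining roles makes every statement match its speaker's type — contradiction.
So Nikolai is a knight.
Consider Daria. Suppose Daria is a knave.
Then Nikolai's statement comes out false, contradicting Nikolai being a knight.
So Daria is a knight.
With that fixed, Ula's statement is false, so Ula is a knave.
With that fixed, Ewan's statement is false, so Ewan is a knave.

Nikolai: knight, Daria: knight, Ula: knave, Ewan: knave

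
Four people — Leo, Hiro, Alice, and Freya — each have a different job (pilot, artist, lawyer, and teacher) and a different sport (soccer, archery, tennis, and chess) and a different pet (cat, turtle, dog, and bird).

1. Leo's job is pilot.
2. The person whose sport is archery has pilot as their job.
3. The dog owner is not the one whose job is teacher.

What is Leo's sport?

archery

With clues 1–2, chess, soccer, and tennis are impossible for Leo's sport.
That leaves archery.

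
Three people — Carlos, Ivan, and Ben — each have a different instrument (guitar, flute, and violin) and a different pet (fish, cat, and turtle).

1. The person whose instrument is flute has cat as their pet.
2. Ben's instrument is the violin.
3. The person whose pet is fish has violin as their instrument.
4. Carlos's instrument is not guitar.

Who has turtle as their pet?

Ivan

With clues 1–3, Ben is impossible for the one with pet turtle.
With clues 1–4, Carlos is impossible for the one with pet turtle.
That leaves Ivan.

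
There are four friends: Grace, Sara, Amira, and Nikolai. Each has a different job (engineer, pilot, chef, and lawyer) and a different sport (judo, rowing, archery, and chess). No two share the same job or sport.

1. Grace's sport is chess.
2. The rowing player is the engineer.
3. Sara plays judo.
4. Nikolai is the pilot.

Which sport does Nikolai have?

Clue 1 rules out chess for Nikolai's sport.
With clues 1–3, judo is impossible for Nikolai's sport.
With clues 1–4, rowing is impossible for Nikolai's sport.
That leaves archery.

archery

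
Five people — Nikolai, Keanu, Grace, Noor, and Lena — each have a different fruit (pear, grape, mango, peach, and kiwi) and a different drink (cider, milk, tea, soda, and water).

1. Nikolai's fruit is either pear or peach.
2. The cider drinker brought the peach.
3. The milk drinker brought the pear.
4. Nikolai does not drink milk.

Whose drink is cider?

Nikolai

With clues 1–4, Grace, Keanu, Lena, and Noor are impossible for the one with drink cider.
That leaves Nikolai.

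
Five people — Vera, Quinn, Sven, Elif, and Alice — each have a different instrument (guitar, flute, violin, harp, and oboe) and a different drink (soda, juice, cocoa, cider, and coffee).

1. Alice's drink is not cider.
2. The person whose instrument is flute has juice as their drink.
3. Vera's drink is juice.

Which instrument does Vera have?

flute

With clues 1–3, guitar, harp, oboe, and violin are impossible for Vera's instrument.
That leaves flute.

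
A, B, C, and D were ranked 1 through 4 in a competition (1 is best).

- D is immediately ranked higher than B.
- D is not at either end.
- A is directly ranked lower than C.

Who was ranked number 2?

A

With clues 1–2, B is ruled out for rank 2.
With clues 1–3, C and D are ruled out for rank 2.
So rank 2 is A.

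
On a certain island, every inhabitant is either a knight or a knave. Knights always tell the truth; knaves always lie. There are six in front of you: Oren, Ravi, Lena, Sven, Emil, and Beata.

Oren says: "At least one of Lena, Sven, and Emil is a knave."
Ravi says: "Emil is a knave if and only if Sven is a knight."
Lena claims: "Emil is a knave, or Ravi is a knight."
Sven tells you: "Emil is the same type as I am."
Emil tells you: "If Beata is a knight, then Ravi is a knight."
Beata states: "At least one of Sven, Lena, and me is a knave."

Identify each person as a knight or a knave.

Consider Oren. Suppose Oren is a knave.
Then no assignment of the remaining roles makes every statement match its speaker's type — contradiction.
So Oren is a knight.
Consider Ravi. Suppose Ravi is a knave.
Then no assignment of the remaining roles makes every statement match its speaker's type — contradiction.
So Ravi is a knight.
With that fixed, Lena's statement is true, so Lena is a knight.
With that fixed, Emil's statement is true, so Emil is a knight.
Consider Sven. Suppose Sven is a knight.
Then Oren's statement comes out false, contradicting Oren being a knight.
So Sven is a knave.
With that fixed, Beata's statement is true, so Beata is a knight.

Oren: knight, Ravi: knight, Lena: knight, Sven: knave, Emil: knight, Beata: knight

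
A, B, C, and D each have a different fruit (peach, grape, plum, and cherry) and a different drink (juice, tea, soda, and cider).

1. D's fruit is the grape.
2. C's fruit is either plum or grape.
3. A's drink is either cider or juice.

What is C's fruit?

plum

Clue 1 rules out grape for C's fruit.
With clues 1–2, cherry and peach are impossible for C's fruit.
That leaves plum.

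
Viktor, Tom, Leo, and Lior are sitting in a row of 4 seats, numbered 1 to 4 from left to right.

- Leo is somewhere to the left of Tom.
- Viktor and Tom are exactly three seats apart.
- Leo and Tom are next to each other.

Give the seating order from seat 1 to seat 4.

From clue 1: Tom is in {2,3,4}.
From clues 1–2: Viktor → seat 1, Tom → seat 4.
From clues 1–3: Lior → seat 2, Leo → seat 3.

Viktor, Lior, Leo, Tom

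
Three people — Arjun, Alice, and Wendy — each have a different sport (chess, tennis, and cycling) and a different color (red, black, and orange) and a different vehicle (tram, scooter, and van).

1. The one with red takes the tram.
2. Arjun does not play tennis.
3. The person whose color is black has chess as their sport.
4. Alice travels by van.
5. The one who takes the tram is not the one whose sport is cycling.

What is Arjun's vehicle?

scooter

With clues 1–4, van is impossible for Arjun's vehicle.
With clues 1–5, tram is impossible for Arjun's vehicle.
That leaves scooter.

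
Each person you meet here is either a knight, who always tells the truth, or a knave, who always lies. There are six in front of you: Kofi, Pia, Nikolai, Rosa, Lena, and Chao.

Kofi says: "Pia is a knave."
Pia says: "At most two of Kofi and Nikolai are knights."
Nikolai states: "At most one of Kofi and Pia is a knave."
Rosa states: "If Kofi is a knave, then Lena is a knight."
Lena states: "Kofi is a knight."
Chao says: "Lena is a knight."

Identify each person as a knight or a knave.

Regardless of anyone's role, Pia's statement is true, so Pia is a knight.
With that fixed, Nikolai's statement is true, so Nikolai is a knight.
With that fixed, Kofi's statement is false, so Kofi is a knave.
With that fixed, Lena's statement is false, so Lena is a knave.
With that fixed, Chao's statement is false, so Chao is a knave.
With that fixed, Rosa's statement is false, so Rosa is a knave.

Kofi: knave, Pia: knight, Nikolai: knight, Rosa: knave, Lena: knave, Chao: knave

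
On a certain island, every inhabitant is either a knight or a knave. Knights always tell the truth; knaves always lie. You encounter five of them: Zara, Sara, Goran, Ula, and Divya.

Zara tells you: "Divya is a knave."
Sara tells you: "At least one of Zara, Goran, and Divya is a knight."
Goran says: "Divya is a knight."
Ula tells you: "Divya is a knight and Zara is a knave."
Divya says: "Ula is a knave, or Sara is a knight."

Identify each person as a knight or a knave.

Zara: knave, Sara: knight, Goran: knight, Ula: knight, Divya: knight

Consider Zara. Suppose Zara is a knight.
Then no assignment of the remaining roles makes every statement match its speaker's type — contradiction.
So Zara is a knave.
Consider Sara. Suppose Sara is a knave.
Then no assignment of the remaining roles makes every statement match its speaker's type — contradiction.
So Sara is a knight.
With that fixed, Divya's statement is true, so Divya is a knight.
With that fixed, Goran's statement is true, so Goran is a knight.
With that fixed, Ula's statement is true, so Ula is a knight.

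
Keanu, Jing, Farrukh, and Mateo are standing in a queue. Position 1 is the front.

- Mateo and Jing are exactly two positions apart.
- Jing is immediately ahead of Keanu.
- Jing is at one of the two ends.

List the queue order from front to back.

Jing, Keanu, Mateo, Farrukh

From clues 1–2: Keanu is in {2,3,4}.
From clues 1–3: Jing → position 1, Keanu → position 2, Mateo → position 3, Farrukh → position 4.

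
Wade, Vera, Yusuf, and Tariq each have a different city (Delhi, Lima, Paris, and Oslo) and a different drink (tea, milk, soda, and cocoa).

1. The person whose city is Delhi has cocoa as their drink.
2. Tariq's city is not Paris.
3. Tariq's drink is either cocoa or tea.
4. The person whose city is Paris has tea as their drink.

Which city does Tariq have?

Delhi

With clues 1–2, Paris is impossible for Tariq's city.
With clues 1–4, Lima and Oslo are impossible for Tariq's city.
That leaves Delhi.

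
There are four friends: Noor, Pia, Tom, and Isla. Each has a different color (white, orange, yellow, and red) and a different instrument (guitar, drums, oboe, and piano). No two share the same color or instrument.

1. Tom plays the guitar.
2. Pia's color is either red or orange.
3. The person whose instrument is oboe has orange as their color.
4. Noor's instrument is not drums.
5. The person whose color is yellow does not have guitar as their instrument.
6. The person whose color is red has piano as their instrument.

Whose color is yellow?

With clues 1–2, Pia is impossible for the one with color yellow.
With clues 1–5, Tom is impossible for the one with color yellow.
With clues 1–6, Noor is impossible for the one with color yellow.
That leaves Isla.

Isla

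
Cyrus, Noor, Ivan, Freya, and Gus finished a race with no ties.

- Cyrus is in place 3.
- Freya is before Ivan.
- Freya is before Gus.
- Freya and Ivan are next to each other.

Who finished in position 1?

Freya

With clue 1, Cyrus is ruled out for place 1.
With clues 1–2, Ivan is ruled out for place 1.
With clues 1–3, Gus is ruled out for place 1.
With clues 1–4, Noor is ruled out for place 1.
So place 1 is Freya.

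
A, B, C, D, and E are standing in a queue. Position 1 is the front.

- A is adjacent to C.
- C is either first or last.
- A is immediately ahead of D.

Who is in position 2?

A

With clues 1–2, C is ruled out for position 2.
With clues 1–3, B, D, and E are ruled out for position 2.
So position 2 is A.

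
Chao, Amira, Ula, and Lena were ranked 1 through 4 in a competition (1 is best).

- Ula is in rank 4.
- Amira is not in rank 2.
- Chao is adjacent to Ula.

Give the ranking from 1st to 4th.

Amira, Lena, Chao, Ula

From clue 1: Ula → rank 4.
From clues 1–2: Amira is in {1,3}.
From clues 1–3: Amira → rank 1, Lena → rank 2, Chao → rank 3.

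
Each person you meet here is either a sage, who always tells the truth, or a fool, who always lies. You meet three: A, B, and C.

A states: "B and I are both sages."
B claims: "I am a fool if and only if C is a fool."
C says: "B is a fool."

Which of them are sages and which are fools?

A: fool, B: fool, C: sage

Consider A. Suppose A is a sage.
Then no assignment of the remaining roles makes every statement match its speaker's type — contradiction.
So A is a fool.
Consider B. Suppose B is a sage.
Then no assignment of the remaining roles makes every statement match its speaker's type — contradiction.
So B is a fool.
With that fixed, C's statement is true, so C is a sage.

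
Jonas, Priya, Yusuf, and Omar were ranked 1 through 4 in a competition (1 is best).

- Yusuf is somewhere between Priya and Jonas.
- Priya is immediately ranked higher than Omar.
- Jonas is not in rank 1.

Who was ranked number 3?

With clues 1–2, Jonas and Omar are ruled out for rank 3.
With clues 1–3, Priya is ruled out for rank 3.
So rank 3 is Yusuf.

Yusuf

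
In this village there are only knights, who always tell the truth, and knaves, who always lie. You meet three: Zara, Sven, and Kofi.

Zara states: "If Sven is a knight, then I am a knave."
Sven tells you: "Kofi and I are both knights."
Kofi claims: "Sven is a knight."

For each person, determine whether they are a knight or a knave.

Consider Zara. Suppose Zara is a knave.
Then Zara's own statement would have to be false, but it can't be — contradiction.
So Zara is a knight.
Consider Sven. Suppose Sven is a knight.
Then Zara's statement comes out false, contradicting Zara being a knight.
So Sven is a knave.
With that fixed, Kofi's statement is false, so Kofi is a knave.

Zara: knight, Sven: knave, Kofi: knave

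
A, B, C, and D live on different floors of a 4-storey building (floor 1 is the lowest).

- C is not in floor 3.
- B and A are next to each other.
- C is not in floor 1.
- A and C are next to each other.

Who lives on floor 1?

D

With clues 1–3, C is ruled out for floor 1.
With clues 1–4, A and B are ruled out for floor 1.
So floor 1 is D.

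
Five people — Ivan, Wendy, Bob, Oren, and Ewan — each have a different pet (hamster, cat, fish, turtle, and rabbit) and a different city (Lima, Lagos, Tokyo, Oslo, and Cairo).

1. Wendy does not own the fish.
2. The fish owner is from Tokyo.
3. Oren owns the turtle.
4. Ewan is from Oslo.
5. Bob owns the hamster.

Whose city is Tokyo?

With clues 1–2, Wendy is impossible for the one with city Tokyo.
With clues 1–3, Oren is impossible for the one with city Tokyo.
With clues 1–4, Ewan is impossible for the one with city Tokyo.
With clues 1–5, Bob is impossible for the one with city Tokyo.
That leaves Ivan.

Ivan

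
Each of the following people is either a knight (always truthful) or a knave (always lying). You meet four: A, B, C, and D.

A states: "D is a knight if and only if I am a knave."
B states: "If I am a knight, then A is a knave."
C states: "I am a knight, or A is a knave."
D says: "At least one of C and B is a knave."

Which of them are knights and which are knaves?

A: knave, B: knight, C: knight, D: knave

Consider A. Suppose A is a knight.
Then whichever role B has, B's statement has the wrong truth value — contradiction.
So A is a knave.
With that fixed, B's statement is true, so B is a knight.
With that fixed, C's statement is true, so C is a knight.
With that fixed, D's statement is false, so D is a knave.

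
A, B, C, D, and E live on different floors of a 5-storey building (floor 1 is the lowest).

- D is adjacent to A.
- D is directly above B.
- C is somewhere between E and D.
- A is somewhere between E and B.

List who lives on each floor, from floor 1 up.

From clues 1–2: A is in {3,4,5}.
From clues 1–3: A is in {3,5}.
From clues 1–4: B → floor 1, D → floor 2, A → floor 3, C → floor 4, E → floor 5.

B, D, A, C, E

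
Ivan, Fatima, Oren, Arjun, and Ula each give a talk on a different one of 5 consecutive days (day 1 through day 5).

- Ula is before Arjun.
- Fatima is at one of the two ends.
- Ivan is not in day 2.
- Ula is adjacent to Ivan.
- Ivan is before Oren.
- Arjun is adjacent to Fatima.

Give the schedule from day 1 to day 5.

From clue 1: Arjun is in {2,3,4,5}.
From clues 1–2: Fatima is in {1,5}.
From clues 1–5: Ula → day 2.
From clues 1–6: Ivan → day 1, Oren → day 3, Arjun → day 4, Fatima → day 5.

Ivan, Ula, Oren, Arjun, Fatima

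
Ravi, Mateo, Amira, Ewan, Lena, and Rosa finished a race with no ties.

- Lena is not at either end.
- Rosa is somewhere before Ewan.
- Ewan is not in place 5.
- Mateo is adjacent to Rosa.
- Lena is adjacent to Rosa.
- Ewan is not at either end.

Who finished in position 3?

With clues 1–5, Amira, Ewan, and Ravi are ruled out for place 3.
With clues 1–6, Mateo and Rosa are ruled out for place 3.
So place 3 is Lena.

Lena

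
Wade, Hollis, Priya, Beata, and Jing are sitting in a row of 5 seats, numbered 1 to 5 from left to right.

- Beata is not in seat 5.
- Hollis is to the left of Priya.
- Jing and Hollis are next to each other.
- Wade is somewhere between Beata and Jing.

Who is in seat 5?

Priya

With clue 1, Beata is ruled out for seat 5.
With clues 1–2, Hollis is ruled out for seat 5.
With clues 1–3, Jing is ruled out for seat 5.
With clues 1–4, Wade is ruled out for seat 5.
So seat 5 is Priya.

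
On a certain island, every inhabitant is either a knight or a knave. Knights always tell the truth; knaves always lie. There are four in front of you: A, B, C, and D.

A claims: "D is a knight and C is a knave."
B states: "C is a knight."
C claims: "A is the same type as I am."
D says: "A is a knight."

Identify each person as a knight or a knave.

Consider A. Suppose A is a knave.
Then whichever role C has, C's statement has the wrong truth value — contradiction.
So A is a knight.
With that fixed, D's statement is true, so D is a knight.
Consider B. Suppose B is a knight.
Then no assignment of the remaining roles makes every statement match its speaker's type — contradiction.
So B is a knave.
Consider C. Suppose C is a knight.
Then A's statement comes out false, contradicting A being a knight.
So C is a knave.

A: knight, B: knave, C: knave, D: knight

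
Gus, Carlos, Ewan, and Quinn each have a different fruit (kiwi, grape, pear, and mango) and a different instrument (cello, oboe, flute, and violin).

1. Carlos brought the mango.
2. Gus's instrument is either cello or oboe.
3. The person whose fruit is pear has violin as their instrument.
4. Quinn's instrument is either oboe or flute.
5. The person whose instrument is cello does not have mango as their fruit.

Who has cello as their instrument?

With clues 1–4, Ewan and Quinn are impossible for the one with instrument cello.
With clues 1–5, Carlos is impossible for the one with instrument cello.
That leaves Gus.

Gus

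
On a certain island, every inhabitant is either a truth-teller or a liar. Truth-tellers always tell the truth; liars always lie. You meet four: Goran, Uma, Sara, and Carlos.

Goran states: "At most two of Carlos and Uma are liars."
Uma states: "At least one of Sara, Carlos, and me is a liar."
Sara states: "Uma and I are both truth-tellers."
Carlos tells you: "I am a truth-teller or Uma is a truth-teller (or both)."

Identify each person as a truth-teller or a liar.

Goran: truth-teller, Uma: truth-teller, Sara: liar, Carlos: truth-teller

Regardless of anyone's role, Goran's statement is true, so Goran is a truth-teller.
Consider Uma. Suppose Uma is a liar.
Then Uma's own statement would have to be false, but it can't be — contradiction.
So Uma is a truth-teller.
With that fixed, Carlos's statement is true, so Carlos is a truth-teller.
Consider Sara. Suppose Sara is a truth-teller.
Then Uma's statement comes out false, contradicting Uma being a truth-teller.
So Sara is a liar.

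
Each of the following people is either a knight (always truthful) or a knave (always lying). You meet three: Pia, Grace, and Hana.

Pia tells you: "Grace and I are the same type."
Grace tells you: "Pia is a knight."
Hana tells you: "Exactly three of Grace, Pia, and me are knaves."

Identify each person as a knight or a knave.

Consider Pia. Suppose Pia is a knave.
Then no assignment of the remaining roles makes every statement match its speaker's type — contradiction.
So Pia is a knight.
With that fixed, Grace's statement is true, so Grace is a knight.
With that fixed, Hana's statement is false, so Hana is a knave.

Pia: knight, Grace: knight, Hana: knave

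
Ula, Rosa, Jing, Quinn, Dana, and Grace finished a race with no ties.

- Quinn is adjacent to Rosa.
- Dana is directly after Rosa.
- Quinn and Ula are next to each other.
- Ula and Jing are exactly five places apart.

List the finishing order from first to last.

Ula, Quinn, Rosa, Dana, Grace, Jing

From clues 1–2: Rosa is in {2,3,4,5}.
From clues 1–3: Ula is in {1,2,3}.
From clues 1–4: Ula → place 1, Quinn → place 2, Rosa → place 3, Dana → place 4, Grace → place 5, Jing → place 6.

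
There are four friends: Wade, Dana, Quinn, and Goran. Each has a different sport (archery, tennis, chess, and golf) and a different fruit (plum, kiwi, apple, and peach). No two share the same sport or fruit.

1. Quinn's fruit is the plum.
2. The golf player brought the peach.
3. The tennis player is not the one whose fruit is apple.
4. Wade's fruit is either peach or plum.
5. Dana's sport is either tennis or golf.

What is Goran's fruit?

Clue 1 rules out plum for Goran's fruit.
With clues 1–4, peach is impossible for Goran's fruit.
With clues 1–5, kiwi is impossible for Goran's fruit.
That leaves apple.

apple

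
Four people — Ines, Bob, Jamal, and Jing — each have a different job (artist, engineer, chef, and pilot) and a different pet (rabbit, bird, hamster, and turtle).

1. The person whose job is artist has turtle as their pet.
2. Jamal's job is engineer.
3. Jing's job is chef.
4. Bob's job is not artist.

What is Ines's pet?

With clues 1–4, bird, hamster, and rabbit are impossible for Ines's pet.
That leaves turtle.

turtle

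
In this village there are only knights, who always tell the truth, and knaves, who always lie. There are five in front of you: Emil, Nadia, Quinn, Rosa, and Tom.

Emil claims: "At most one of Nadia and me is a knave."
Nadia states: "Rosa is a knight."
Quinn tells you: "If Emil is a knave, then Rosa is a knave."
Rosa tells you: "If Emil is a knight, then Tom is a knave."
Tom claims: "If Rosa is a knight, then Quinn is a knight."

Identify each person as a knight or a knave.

Consider Emil. Suppose Emil is a knave.
Then no assignment of the remaining roles makes every statement match its speaker's type — contradiction.
So Emil is a knight.
With that fixed, Quinn's statement is true, so Quinn is a knight.
With that fixed, Tom's statement is true, so Tom is a knight.
With that fixed, Rosa's statement is false, so Rosa is a knave.
With that fixed, Nadia's statement is false, so Nadia is a knave.

Emil: knight, Nadia: knave, Quinn: knight, Rosa: knave, Tom: knight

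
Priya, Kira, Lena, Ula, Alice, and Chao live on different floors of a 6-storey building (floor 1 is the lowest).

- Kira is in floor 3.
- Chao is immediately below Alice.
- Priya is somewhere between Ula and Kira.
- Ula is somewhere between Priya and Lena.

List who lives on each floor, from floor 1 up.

Chao, Alice, Kira, Priya, Ula, Lena

From clue 1: Kira → floor 3.
From clues 1–2: Alice is in {2,5,6}.
From clues 1–3: Priya is in {2,4,5}.
From clues 1–4: Chao → floor 1, Alice → floor 2, Priya → floor 4, Ula → floor 5, Lena → floor 6.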